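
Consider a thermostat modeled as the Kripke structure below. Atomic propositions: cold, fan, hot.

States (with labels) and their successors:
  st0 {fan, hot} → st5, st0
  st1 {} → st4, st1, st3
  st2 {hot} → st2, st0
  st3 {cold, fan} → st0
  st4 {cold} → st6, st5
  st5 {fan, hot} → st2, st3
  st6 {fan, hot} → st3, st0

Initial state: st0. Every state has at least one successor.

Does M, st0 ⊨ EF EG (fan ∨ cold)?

Satisfied

States satisfying EG (fan ∨ cold): {st0, st3, st4, st5, st6}.
States satisfying EF EG (fan ∨ cold): {st0, st1, st2, st3, st4, st5, st6}.
Some path from st0 reaches a state where EG (fan ∨ cold) holds.
st0 ∈ Sat(EF EG (fan ∨ cold)).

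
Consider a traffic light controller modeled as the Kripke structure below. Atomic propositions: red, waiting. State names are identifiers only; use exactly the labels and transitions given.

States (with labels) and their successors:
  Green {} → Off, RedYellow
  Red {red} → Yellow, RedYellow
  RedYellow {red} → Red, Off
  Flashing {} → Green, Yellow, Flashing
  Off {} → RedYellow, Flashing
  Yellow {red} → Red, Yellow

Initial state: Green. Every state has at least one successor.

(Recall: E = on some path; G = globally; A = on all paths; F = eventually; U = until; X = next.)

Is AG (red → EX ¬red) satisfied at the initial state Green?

Does not hold

States satisfying red → EX ¬red: {Green, RedYellow, Flashing, Off}.
States satisfying AG (red → EX ¬red): ∅.
Red is reachable from Green and violates red → EX ¬red, so AG fails at Green.
Green ∉ Sat(AG (red → EX ¬red)).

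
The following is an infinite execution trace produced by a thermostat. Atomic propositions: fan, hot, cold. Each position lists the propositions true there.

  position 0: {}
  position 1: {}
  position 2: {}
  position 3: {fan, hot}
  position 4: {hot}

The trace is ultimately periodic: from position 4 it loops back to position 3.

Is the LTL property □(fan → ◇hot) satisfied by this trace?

Satisfied

fan → ◇hot holds at every position 0..4, and those are all positions ever visited, so □(fan → ◇hot) holds.
Positions where fan holds: 3.
Check ◇hot at each: 3→ok.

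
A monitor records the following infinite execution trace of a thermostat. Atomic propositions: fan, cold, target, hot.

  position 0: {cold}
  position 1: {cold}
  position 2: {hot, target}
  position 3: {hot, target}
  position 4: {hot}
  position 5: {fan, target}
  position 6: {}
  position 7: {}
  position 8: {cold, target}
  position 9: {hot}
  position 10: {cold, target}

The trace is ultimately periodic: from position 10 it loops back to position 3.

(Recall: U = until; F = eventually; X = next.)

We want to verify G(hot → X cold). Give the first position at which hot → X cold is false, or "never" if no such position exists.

Check hot → X cold at each position in order: 0 ✓, 1 ✓.
At position 2 the labels are {hot, target} and the next position 3 has {hot, target}, so hot → X cold is false there. This is the first violation.

2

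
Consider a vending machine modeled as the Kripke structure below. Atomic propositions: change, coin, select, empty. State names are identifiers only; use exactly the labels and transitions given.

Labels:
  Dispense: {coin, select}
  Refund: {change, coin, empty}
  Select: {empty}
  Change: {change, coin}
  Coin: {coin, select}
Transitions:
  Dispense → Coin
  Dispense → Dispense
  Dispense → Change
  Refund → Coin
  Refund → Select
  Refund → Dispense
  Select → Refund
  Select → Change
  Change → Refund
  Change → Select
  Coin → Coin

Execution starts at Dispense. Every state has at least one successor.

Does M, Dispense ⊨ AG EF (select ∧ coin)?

Holds

States satisfying EF (select ∧ coin): {Dispense, Refund, Select, Change, Coin}.
States satisfying AG EF (select ∧ coin): {Dispense, Refund, Select, Change, Coin}.
Every state reachable from Dispense satisfies EF (select ∧ coin).
Dispense ∈ Sat(AG EF (select ∧ coin)).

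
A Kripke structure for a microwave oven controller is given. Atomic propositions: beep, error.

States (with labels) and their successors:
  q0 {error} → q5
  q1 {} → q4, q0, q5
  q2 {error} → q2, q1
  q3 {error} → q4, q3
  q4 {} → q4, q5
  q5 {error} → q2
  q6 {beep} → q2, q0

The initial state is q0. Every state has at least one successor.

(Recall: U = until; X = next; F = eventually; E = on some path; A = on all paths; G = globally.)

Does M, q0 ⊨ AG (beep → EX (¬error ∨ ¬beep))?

Holds

States satisfying beep → EX (¬error ∨ ¬beep): {q0, q1, q2, q3, q4, q5, q6}.
States satisfying AG (beep → EX (¬error ∨ ¬beep)): {q0, q1, q2, q3, q4, q5, q6}.
Every state reachable from q0 satisfies beep → EX (¬error ∨ ¬beep).
q0 ∈ Sat(AG (beep → EX (¬error ∨ ¬beep))).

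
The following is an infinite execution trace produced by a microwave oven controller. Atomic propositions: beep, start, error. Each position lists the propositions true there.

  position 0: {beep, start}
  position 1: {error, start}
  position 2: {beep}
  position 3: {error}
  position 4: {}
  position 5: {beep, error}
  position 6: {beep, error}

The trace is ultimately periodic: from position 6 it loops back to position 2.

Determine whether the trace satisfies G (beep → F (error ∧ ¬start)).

beep → F (error ∧ ¬start) holds at every position 0..6, and those are all positions ever visited, so G (beep → F (error ∧ ¬start)) holds.
Positions where beep holds: 0, 2, 5, 6.
Check F (error ∧ ¬start) at each: 0→ok, 2→ok, 5→ok, 6→ok.

Yes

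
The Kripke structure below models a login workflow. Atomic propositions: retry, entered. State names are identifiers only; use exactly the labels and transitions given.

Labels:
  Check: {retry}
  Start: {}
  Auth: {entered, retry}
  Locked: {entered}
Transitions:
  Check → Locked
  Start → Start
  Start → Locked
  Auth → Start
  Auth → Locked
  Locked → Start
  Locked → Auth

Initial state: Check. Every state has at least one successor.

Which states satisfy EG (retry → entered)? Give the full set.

{Start, Auth, Locked}

States satisfying retry → entered: {Start, Auth, Locked}.
States satisfying EG (retry → entered): {Start, Auth, Locked}.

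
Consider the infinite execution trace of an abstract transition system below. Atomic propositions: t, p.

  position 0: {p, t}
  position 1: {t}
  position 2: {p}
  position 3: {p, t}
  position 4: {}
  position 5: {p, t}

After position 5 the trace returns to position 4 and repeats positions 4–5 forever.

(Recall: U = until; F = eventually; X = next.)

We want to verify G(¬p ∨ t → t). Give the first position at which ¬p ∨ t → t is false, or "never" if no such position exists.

Check ¬p ∨ t → t at each position in order: 0 ✓, 1 ✓, 2 ✓, 3 ✓.
At position 4 the labels are {}, so ¬p ∨ t → t is false there. This is the first violation.

4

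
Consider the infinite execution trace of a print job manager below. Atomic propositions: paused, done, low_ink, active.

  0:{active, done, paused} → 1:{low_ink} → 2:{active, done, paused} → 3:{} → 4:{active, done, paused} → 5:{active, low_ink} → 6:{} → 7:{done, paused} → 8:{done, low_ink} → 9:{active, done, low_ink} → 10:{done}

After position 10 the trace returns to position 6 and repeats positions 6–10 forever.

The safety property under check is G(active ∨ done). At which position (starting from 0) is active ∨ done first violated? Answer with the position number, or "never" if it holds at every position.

1

Check active ∨ done at each position in order: 0 ✓.
At position 1 the labels are {low_ink}, so active ∨ done is false there. This is the first violation.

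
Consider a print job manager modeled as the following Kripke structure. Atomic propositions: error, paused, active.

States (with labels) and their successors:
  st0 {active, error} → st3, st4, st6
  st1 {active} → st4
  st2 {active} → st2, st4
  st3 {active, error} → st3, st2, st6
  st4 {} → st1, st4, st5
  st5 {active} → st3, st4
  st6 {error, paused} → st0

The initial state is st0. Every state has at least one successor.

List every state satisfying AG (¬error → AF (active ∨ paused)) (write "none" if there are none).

States satisfying ¬error → AF (active ∨ paused): {st0, st1, st2, st3, st5, st6}.
States satisfying AG (¬error → AF (active ∨ paused)): ∅.

none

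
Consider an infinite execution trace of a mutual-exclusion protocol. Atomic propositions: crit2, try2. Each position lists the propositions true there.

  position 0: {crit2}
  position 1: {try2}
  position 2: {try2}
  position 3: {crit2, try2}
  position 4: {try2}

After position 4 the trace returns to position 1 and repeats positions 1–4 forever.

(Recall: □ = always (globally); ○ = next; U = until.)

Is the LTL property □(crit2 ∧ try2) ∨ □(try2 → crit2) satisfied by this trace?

Violated

crit2 ∧ try2 must hold at every position from 0 onward. It fails at position 0, so □(crit2 ∧ try2) is false.
try2 → crit2 must hold at every position from 0 onward. It fails at position 1, so □(try2 → crit2) is false.
Positions where try2 holds: 1, 2, 3, 4.
Check crit2 at each: 1→fails, 2→fails, 3→ok, 4→fails.
At position 0: □(crit2 ∧ try2) is false; □(try2 → crit2) is false; so □(crit2 ∧ try2) ∨ □(try2 → crit2) is false.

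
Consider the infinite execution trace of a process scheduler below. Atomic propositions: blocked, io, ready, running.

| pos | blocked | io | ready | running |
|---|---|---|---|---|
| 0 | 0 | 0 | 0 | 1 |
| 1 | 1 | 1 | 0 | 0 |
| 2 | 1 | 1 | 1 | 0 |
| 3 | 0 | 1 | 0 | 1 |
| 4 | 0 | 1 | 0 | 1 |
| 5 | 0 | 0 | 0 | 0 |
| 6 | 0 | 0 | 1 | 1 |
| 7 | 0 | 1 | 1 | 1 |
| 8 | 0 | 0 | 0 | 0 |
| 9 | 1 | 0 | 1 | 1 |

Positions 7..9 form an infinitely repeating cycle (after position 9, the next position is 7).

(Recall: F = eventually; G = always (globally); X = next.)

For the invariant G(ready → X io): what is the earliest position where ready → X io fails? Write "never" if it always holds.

Check ready → X io at each position in order: 0 ✓, 1 ✓, 2 ✓, 3 ✓, 4 ✓, 5 ✓, 6 ✓.
At position 7 the labels are {io, ready, running} and the next position 8 has {}, so ready → X io is false there. This is the first violation.

7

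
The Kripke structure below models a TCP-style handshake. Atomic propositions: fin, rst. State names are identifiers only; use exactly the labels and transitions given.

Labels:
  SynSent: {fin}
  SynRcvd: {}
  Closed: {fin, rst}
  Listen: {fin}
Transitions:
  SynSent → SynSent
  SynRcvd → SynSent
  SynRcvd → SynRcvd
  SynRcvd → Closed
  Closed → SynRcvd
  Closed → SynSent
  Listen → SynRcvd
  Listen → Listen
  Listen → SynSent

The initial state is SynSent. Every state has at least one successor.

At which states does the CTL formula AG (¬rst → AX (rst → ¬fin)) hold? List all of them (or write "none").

States satisfying ¬rst → AX (rst → ¬fin): {SynSent, Closed, Listen}.
States satisfying AG (¬rst → AX (rst → ¬fin)): {SynSent}.

{SynSent}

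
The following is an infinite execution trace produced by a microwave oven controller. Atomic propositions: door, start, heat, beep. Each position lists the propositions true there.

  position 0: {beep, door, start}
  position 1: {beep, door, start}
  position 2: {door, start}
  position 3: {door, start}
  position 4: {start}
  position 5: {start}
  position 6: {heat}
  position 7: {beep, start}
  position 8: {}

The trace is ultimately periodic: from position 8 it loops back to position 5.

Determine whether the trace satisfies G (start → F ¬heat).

start → F ¬heat holds at every position 0..8, and those are all positions ever visited, so G (start → F ¬heat) holds.
Positions where start holds: 0, 1, 2, 3, 4, 5, 7.
Check F ¬heat at each: 0→ok, 1→ok, 2→ok, 3→ok, 4→ok, 5→ok, 7→ok.

Satisfied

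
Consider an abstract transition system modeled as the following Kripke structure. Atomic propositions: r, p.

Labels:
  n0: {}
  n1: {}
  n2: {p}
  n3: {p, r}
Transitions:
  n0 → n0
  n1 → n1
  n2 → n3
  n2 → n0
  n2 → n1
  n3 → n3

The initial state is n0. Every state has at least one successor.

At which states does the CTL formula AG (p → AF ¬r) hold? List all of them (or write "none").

{n0, n1}

States satisfying p → AF ¬r: {n0, n1, n2}.
States satisfying AG (p → AF ¬r): {n0, n1}.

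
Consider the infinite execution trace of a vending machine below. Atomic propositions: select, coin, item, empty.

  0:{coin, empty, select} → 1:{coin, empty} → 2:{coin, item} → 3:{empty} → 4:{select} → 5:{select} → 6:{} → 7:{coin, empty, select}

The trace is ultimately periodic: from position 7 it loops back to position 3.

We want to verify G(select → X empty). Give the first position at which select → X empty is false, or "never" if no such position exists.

Check select → X empty at each position in order: 0 ✓, 1 ✓, 2 ✓, 3 ✓.
At position 4 the labels are {select} and the next position 5 has {select}, so select → X empty is false there. This is the first violation.

4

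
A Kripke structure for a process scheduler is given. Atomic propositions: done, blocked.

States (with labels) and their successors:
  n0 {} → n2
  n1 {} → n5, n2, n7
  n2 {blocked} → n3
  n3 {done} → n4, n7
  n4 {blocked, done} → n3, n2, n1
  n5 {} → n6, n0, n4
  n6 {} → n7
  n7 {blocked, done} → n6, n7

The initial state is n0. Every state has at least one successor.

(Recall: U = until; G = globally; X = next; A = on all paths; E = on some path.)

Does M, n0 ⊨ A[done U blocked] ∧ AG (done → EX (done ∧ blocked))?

States satisfying done: {n3, n4, n7}.
States satisfying blocked: {n2, n4, n7}.
States satisfying A[done U blocked]: {n2, n3, n4, n7}.
States satisfying done → EX (done ∧ blocked): {n0, n1, n2, n3, n5, n6, n7}.
States satisfying AG (done → EX (done ∧ blocked)): {n6, n7}.
States satisfying A[done U blocked] ∧ AG (done → EX (done ∧ blocked)): {n7}.
n0 ∉ Sat(A[done U blocked] ∧ AG (done → EX (done ∧ blocked))).

No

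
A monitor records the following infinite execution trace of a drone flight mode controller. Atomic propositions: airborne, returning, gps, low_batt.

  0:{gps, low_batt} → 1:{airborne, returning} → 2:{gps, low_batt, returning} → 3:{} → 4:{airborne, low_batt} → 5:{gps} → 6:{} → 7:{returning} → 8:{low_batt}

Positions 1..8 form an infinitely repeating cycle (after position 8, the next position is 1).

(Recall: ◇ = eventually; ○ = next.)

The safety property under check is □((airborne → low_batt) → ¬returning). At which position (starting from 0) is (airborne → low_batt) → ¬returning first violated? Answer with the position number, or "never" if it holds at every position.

Check (airborne → low_batt) → ¬returning at each position in order: 0 ✓, 1 ✓.
At position 2 the labels are {gps, low_batt, returning}, so (airborne → low_batt) → ¬returning is false there. This is the first violation.

2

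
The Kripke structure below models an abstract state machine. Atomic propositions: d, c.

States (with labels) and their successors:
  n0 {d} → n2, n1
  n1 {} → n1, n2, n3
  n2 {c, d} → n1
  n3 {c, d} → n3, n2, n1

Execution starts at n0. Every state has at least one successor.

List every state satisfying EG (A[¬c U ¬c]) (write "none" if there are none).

States satisfying A[¬c U ¬c]: {n0, n1}.
States satisfying EG (A[¬c U ¬c]): {n0, n1}.

{n0, n1}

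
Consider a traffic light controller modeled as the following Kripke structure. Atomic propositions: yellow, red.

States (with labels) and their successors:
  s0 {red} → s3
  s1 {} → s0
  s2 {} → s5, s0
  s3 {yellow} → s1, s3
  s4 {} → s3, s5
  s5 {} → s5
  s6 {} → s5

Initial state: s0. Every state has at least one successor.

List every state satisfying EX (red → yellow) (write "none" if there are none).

States satisfying red → yellow: {s1, s2, s3, s4, s5, s6}.
States satisfying EX (red → yellow): {s0, s2, s3, s4, s5, s6}.

{s0, s2, s3, s4, s5, s6}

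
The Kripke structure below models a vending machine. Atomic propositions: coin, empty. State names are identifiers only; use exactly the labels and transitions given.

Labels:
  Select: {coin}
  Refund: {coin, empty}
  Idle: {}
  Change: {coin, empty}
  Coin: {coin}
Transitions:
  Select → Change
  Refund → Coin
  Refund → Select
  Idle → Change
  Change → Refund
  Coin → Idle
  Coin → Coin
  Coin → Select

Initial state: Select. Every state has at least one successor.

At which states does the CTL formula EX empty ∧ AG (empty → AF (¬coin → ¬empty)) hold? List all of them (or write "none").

States satisfying empty: {Refund, Change}.
States satisfying EX empty: {Select, Idle, Change}.
States satisfying empty → AF (¬coin → ¬empty): {Select, Refund, Idle, Change, Coin}.
States satisfying AG (empty → AF (¬coin → ¬empty)): {Select, Refund, Idle, Change, Coin}.
States satisfying EX empty ∧ AG (empty → AF (¬coin → ¬empty)): {Select, Idle, Change}.

{Select, Idle, Change}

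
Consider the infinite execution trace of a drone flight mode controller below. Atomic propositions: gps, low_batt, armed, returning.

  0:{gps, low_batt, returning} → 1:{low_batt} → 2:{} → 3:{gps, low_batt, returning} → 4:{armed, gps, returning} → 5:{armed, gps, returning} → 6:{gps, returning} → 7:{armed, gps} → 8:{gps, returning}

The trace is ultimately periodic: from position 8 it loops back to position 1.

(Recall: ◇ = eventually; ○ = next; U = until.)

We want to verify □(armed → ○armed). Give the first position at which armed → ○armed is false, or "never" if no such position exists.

5

Check armed → ○armed at each position in order: 0 ✓, 1 ✓, 2 ✓, 3 ✓, 4 ✓.
At position 5 the labels are {armed, gps, returning} and the next position 6 has {gps, returning}, so armed → ○armed is false there. This is the first violation.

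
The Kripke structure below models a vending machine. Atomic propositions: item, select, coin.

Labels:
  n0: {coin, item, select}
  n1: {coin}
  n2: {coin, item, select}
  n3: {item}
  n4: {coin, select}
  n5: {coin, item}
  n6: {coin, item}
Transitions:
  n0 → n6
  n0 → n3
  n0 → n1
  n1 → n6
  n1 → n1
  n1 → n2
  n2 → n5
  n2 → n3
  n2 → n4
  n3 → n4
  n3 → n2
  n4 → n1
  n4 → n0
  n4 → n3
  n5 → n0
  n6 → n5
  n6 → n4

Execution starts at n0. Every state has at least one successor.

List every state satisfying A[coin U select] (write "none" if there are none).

{n0, n2, n4, n5, n6}

States satisfying coin: {n0, n1, n2, n4, n5, n6}.
States satisfying select: {n0, n2, n4}.
States satisfying A[coin U select]: {n0, n2, n4, n5, n6}.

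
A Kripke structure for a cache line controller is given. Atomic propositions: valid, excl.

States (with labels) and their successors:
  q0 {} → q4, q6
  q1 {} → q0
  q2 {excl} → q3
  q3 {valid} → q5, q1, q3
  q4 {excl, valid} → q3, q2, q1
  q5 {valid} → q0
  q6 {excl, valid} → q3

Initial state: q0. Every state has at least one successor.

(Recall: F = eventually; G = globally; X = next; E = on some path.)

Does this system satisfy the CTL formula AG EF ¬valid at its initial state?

Satisfied

States satisfying EF ¬valid: {q0, q1, q2, q3, q4, q5, q6}.
States satisfying AG EF ¬valid: {q0, q1, q2, q3, q4, q5, q6}.
Every state reachable from q0 satisfies EF ¬valid.
q0 ∈ Sat(AG EF ¬valid).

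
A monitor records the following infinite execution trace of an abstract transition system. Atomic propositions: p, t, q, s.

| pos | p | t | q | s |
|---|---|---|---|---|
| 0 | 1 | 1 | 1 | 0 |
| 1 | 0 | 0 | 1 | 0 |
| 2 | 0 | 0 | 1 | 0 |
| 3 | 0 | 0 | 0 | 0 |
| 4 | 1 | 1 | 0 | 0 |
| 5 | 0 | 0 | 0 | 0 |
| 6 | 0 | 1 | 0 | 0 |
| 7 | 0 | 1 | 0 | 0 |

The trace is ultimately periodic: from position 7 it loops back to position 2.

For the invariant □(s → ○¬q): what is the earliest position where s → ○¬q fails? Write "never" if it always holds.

never

s → ○¬q holds at every position 0..7, and those are all the positions the trace ever visits, so the invariant □(s → ○¬q) is never violated.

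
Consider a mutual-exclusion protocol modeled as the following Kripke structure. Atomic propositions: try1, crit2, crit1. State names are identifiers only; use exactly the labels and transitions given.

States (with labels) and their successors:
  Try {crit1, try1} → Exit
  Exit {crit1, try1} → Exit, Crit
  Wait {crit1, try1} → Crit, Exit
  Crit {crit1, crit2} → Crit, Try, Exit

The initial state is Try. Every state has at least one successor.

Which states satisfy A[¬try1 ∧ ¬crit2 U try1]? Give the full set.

{Try, Exit, Wait}

States satisfying ¬try1 ∧ ¬crit2: ∅.
States satisfying try1: {Try, Exit, Wait}.
States satisfying A[¬try1 ∧ ¬crit2 U try1]: {Try, Exit, Wait}.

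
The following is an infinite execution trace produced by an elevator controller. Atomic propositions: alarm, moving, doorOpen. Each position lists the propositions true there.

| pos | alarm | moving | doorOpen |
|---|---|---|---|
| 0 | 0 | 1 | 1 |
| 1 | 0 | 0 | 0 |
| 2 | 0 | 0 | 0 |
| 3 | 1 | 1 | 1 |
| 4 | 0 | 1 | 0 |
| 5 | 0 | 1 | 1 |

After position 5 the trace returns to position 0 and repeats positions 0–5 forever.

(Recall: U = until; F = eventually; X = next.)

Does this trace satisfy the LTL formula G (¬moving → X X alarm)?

No

¬moving → X X alarm must hold at every position from 0 onward. It fails at position 2, so G (¬moving → X X alarm) is false.
Positions where ¬moving holds: 1, 2.
Check X X alarm at each: 1→ok, 2→fails.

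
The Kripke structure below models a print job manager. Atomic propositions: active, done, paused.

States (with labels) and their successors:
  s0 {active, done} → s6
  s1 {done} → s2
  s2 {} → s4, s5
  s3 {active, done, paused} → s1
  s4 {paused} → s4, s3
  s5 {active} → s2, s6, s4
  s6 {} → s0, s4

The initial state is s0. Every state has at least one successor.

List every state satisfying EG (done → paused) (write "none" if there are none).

States satisfying done → paused: {s2, s3, s4, s5, s6}.
States satisfying EG (done → paused): {s2, s4, s5, s6}.

{s2, s4, s5, s6}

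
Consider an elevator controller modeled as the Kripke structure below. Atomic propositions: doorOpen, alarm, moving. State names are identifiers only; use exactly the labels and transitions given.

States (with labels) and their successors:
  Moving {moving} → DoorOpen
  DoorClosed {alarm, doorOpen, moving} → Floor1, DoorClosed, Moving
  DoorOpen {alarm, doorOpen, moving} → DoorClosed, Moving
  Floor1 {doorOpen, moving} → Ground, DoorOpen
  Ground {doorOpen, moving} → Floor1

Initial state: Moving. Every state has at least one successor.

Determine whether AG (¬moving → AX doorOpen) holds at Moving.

States satisfying ¬moving → AX doorOpen: {Moving, DoorClosed, DoorOpen, Floor1, Ground}.
States satisfying AG (¬moving → AX doorOpen): {Moving, DoorClosed, DoorOpen, Floor1, Ground}.
Every state reachable from Moving satisfies ¬moving → AX doorOpen.
Moving ∈ Sat(AG (¬moving → AX doorOpen)).

Holds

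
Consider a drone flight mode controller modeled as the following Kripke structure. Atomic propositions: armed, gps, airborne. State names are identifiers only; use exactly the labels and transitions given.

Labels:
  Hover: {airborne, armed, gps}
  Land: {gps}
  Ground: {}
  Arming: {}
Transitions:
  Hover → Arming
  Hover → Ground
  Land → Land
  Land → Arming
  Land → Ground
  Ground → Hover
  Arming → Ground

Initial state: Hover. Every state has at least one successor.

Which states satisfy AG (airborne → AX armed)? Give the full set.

States satisfying airborne → AX armed: {Land, Ground, Arming}.
States satisfying AG (airborne → AX armed): ∅.

none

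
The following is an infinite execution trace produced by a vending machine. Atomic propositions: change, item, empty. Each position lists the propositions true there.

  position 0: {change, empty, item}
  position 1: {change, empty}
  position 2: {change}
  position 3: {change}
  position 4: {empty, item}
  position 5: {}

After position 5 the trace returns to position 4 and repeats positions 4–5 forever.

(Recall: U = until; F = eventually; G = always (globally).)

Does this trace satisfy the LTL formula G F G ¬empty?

Violated

F G ¬empty must hold at every position from 0 onward. It fails at position 0, so G F G ¬empty is false.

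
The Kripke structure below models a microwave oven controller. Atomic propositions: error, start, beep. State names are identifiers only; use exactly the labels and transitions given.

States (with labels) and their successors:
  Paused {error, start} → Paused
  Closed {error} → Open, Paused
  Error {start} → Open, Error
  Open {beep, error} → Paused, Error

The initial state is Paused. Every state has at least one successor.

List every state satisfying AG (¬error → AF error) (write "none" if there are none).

{Paused}

States satisfying ¬error → AF error: {Paused, Closed, Open}.
States satisfying AG (¬error → AF error): {Paused}.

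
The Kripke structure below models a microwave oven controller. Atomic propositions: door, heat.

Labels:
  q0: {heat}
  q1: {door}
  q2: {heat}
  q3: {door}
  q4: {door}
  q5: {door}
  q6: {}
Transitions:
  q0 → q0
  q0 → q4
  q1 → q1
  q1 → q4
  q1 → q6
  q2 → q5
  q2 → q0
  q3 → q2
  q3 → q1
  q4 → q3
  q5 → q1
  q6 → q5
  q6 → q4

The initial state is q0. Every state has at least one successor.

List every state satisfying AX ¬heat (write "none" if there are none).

{q1, q4, q5, q6}

States satisfying ¬heat: {q1, q3, q4, q5, q6}.
States satisfying AX ¬heat: {q1, q4, q5, q6}.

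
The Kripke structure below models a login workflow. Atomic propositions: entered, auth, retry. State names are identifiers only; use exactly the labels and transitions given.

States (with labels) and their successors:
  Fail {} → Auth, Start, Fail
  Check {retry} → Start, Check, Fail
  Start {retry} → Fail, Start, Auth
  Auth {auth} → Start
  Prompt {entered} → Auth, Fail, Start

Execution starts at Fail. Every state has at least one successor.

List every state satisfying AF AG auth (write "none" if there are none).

States satisfying AG auth: ∅.
States satisfying AF AG auth: ∅.

none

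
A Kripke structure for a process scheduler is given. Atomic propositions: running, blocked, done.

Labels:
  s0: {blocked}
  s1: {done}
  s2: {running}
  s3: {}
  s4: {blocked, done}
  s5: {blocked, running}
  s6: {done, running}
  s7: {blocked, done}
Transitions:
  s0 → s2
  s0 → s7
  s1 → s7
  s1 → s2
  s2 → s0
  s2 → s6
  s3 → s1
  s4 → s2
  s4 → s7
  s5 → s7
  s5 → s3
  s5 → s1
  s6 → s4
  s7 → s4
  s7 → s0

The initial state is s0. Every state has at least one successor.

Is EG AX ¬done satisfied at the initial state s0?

States satisfying AX ¬done: ∅.
States satisfying EG AX ¬done: ∅.
No suitable path/successor from s0 witnesses the formula.
s0 ∉ Sat(EG AX ¬done).

Violated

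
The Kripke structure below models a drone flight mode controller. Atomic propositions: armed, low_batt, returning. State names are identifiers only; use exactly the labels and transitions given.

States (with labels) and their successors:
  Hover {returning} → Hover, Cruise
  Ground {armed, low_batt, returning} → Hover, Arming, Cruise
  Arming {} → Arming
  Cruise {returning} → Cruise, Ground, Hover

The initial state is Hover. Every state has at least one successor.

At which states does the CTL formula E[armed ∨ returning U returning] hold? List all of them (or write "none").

States satisfying armed ∨ returning: {Hover, Ground, Cruise}.
States satisfying returning: {Hover, Ground, Cruise}.
States satisfying E[armed ∨ returning U returning]: {Hover, Ground, Cruise}.

{Hover, Ground, Cruise}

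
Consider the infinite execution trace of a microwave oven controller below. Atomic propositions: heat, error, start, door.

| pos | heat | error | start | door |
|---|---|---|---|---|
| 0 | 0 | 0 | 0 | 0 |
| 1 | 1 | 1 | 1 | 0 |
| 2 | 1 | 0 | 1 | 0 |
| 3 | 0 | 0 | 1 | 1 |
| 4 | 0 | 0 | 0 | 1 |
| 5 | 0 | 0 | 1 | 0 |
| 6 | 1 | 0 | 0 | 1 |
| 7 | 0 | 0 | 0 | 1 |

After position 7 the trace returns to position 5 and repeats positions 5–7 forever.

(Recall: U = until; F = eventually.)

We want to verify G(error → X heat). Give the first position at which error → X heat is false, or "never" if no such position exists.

never

error → X heat holds at every position 0..7, and those are all the positions the trace ever visits, so the invariant G(error → X heat) is never violated.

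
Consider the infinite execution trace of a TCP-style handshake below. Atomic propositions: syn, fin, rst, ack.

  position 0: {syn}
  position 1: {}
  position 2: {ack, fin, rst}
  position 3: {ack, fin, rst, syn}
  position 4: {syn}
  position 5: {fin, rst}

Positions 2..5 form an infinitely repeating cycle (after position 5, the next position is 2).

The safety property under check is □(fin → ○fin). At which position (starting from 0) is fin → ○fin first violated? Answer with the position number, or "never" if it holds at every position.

3

Check fin → ○fin at each position in order: 0 ✓, 1 ✓, 2 ✓.
At position 3 the labels are {ack, fin, rst, syn} and the next position 4 has {syn}, so fin → ○fin is false there. This is the first violation.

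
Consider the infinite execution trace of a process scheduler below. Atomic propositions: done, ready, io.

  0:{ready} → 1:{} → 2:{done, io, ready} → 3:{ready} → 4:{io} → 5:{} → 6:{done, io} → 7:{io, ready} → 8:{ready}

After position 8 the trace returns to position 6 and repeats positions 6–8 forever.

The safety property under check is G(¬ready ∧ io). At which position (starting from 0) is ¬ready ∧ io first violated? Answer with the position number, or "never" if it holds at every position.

At position 0 the labels are {ready}, so ¬ready ∧ io is false there. This is the first violation.

0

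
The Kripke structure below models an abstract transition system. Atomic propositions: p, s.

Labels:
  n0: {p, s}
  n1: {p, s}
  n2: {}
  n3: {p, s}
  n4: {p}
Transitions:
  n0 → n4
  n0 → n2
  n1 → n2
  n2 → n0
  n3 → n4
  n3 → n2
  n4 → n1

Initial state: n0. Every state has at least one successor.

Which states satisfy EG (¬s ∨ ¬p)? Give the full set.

none

States satisfying ¬s ∨ ¬p: {n2, n4}.
States satisfying EG (¬s ∨ ¬p): ∅.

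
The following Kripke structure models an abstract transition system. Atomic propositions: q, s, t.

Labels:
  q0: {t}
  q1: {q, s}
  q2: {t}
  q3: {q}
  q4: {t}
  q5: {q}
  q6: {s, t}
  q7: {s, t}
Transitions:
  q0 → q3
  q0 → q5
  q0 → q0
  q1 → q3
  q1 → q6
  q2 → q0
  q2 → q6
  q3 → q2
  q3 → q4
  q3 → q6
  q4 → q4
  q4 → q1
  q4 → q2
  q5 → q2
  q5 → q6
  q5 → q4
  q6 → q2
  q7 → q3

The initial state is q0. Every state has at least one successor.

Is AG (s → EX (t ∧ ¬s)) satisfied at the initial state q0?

Violated

States satisfying s → EX (t ∧ ¬s): {q0, q2, q3, q4, q5, q6}.
States satisfying AG (s → EX (t ∧ ¬s)): ∅.
q1 is reachable from q0 and violates s → EX (t ∧ ¬s), so AG fails at q0.
q0 ∉ Sat(AG (s → EX (t ∧ ¬s))).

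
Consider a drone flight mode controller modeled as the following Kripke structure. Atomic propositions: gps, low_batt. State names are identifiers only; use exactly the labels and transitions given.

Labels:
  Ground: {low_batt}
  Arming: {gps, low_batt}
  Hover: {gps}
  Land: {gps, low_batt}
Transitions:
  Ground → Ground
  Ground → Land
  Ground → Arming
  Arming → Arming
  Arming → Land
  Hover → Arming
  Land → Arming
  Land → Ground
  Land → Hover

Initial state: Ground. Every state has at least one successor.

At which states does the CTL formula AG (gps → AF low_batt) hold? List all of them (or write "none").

States satisfying gps → AF low_batt: {Ground, Arming, Hover, Land}.
States satisfying AG (gps → AF low_batt): {Ground, Arming, Hover, Land}.

{Ground, Arming, Hover, Land}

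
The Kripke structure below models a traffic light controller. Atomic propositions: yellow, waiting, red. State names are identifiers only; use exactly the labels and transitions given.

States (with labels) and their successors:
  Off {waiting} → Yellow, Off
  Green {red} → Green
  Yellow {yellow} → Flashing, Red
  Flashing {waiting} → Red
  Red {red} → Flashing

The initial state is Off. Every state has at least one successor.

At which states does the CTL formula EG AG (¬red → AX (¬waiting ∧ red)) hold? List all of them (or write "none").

{Green, Flashing, Red}

States satisfying AG (¬red → AX (¬waiting ∧ red)): {Green, Flashing, Red}.
States satisfying EG AG (¬red → AX (¬waiting ∧ red)): {Green, Flashing, Red}.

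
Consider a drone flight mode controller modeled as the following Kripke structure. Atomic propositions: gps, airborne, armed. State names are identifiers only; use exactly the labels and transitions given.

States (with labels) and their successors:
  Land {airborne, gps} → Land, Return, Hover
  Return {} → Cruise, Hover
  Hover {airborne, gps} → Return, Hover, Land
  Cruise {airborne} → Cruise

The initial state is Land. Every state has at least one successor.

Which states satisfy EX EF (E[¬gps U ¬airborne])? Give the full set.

States satisfying EF (E[¬gps U ¬airborne]): {Land, Return, Hover}.
States satisfying EX EF (E[¬gps U ¬airborne]): {Land, Return, Hover}.

{Land, Return, Hover}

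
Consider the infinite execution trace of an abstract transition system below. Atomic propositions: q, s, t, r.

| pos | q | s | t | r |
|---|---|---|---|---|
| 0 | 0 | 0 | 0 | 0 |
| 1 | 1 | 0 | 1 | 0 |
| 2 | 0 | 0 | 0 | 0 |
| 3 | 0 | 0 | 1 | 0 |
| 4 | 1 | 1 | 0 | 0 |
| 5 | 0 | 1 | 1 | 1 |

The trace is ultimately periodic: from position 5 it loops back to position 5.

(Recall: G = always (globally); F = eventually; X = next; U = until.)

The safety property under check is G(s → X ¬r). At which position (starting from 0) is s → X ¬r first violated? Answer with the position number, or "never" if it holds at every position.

Check s → X ¬r at each position in order: 0 ✓, 1 ✓, 2 ✓, 3 ✓.
At position 4 the labels are {q, s} and the next position 5 has {r, s, t}, so s → X ¬r is false there. This is the first violation.

4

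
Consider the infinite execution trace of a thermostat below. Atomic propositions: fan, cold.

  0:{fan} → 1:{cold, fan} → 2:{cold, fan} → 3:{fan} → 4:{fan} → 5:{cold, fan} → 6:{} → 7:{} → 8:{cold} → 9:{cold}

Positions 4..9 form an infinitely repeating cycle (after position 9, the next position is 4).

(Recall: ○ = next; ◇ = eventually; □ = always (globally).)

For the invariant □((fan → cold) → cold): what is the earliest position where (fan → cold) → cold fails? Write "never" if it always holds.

Check (fan → cold) → cold at each position in order: 0 ✓, 1 ✓, 2 ✓, 3 ✓, 4 ✓, 5 ✓.
At position 6 the labels are {}, so (fan → cold) → cold is false there. This is the first violation.

6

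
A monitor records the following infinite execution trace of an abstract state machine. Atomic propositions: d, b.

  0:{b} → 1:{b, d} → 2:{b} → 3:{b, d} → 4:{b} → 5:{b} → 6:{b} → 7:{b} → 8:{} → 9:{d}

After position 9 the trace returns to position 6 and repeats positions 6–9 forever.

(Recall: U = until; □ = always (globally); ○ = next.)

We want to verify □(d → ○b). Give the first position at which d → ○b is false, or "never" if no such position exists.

never

d → ○b holds at every position 0..9, and those are all the positions the trace ever visits, so the invariant □(d → ○b) is never violated.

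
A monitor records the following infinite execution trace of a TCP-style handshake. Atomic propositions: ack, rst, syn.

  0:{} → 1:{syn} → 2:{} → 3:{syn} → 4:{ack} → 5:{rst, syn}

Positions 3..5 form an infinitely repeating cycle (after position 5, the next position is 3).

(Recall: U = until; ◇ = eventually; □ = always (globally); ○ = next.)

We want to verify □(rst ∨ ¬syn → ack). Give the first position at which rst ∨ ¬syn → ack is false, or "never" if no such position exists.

At position 0 the labels are {}, so rst ∨ ¬syn → ack is false there. This is the first violation.

0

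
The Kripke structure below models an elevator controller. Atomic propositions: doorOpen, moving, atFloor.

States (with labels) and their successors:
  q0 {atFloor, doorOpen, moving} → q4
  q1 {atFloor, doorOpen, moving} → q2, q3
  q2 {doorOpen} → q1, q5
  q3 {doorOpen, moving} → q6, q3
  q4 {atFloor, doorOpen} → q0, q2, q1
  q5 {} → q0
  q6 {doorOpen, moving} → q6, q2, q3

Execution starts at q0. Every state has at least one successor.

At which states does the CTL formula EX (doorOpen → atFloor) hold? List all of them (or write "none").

{q0, q2, q4, q5}

States satisfying doorOpen → atFloor: {q0, q1, q4, q5}.
States satisfying EX (doorOpen → atFloor): {q0, q2, q4, q5}.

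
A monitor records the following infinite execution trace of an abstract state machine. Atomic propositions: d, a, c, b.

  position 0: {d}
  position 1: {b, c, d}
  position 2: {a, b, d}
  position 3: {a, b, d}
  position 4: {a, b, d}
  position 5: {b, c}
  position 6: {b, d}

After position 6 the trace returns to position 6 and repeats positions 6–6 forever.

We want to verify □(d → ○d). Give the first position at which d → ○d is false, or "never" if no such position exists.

4

Check d → ○d at each position in order: 0 ✓, 1 ✓, 2 ✓, 3 ✓.
At position 4 the labels are {a, b, d} and the next position 5 has {b, c}, so d → ○d is false there. This is the first violation.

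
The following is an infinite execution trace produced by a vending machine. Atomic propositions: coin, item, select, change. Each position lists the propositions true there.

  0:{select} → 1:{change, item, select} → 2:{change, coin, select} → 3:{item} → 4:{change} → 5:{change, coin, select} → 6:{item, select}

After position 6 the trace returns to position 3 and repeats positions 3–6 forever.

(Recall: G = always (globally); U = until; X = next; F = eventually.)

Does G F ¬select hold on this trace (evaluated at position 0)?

F ¬select holds at every position 0..6, and those are all positions ever visited, so G F ¬select holds.

Satisfied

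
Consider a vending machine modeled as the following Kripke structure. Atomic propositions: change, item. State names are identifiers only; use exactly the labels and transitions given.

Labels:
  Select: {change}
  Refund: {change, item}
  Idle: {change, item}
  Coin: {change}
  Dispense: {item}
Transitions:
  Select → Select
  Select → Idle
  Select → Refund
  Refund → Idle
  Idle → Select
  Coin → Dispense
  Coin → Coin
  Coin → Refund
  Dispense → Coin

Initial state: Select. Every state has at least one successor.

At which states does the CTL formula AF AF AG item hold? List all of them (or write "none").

none

States satisfying AF AG item: ∅.
States satisfying AF AF AG item: ∅.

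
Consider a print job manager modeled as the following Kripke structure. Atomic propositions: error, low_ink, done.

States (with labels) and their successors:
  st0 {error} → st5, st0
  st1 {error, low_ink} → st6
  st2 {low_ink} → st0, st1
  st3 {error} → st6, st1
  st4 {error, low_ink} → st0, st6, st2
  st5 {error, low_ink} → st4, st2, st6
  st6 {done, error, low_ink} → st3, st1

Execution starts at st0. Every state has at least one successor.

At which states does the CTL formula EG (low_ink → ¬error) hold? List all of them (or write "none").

{st0, st2}

States satisfying low_ink → ¬error: {st0, st2, st3}.
States satisfying EG (low_ink → ¬error): {st0, st2}.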